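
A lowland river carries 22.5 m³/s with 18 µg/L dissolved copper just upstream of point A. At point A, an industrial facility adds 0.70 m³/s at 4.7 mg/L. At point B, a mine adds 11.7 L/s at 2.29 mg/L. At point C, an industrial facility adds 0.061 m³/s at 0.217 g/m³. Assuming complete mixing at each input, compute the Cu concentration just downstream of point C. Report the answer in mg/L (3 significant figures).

0.160 mg/L

18 µg/L = 0.018 mg/L.
After input A: C = (22.5·0.018 + 0.7·4.7) / 23.2 = 0.1593 mg/L.
11.7 L/s = 0.0117 m³/s.
After input B: C = (23.2·0.1593 + 0.0117·2.29) / 23.21 = 0.1603 mg/L.
After input C: C = (23.21·0.1603 + 0.061·0.217) / 23.27 = 0.1605 mg/L.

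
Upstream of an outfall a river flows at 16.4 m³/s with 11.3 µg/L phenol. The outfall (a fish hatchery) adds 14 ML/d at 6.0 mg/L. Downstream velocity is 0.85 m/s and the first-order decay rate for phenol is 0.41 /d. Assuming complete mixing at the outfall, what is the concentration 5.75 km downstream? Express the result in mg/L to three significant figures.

14 ML/d = 0.162 m³/s.
11.3 µg/L = 0.0113 mg/L.
After complete mixing, C₀ = (0.162·6 + 16.4·0.0113) / 16.56 = 0.06989 mg/L.
Travel time t = 5750 m / 0.85 m/s = 6765 s = 0.0783 d.
C = 0.06989·exp(−0.41·0.0783) = 0.06989·0.9684 = 0.06768 mg/L.

0.0677 mg/L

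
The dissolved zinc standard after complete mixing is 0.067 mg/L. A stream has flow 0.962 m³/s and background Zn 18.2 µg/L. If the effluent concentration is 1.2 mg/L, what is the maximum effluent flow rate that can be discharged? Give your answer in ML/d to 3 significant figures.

18.2 µg/L = 0.0182 mg/L.
Mass balance at complete mixing: C_std·(Q_w + Q_r) = Q_w·C_e + Q_r·C_b.
Rearranging, Q_w = Q_r·(C_std − C_b)/(C_e − C_std) = 0.962·(0.067 − 0.0182) / (1.2 − 0.067) = 0.04143 m³/s.
= 3.58 ML/d.

3.58 ML/d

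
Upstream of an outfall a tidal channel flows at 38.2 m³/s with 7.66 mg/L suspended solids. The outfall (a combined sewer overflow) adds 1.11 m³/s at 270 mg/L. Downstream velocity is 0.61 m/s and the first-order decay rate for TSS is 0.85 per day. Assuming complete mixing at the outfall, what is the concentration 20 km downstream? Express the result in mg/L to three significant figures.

After complete mixing, C₀ = (1.11·270 + 38.2·7.66) / 39.31 = 15.07 mg/L.
Travel time t = 2e+04 m / 0.61 m/s = 3.279e+04 s = 0.3795 d.
C = 15.07·exp(−0.85·0.3795) = 15.07·0.7243 = 10.91 mg/L.

10.9 mg/L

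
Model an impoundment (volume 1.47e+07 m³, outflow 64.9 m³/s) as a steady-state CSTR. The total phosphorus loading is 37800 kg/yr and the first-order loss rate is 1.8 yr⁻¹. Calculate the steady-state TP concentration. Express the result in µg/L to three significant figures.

Outflow Q = 64.9 m³/s × 3.156e+07 s/yr = 2.048e+09 m³/yr.
Steady-state CSTR mass balance: W = Q·C + k·V·C, so C = W/(Q + kV).
Q + kV = 2.048e+09 + 1.8·1.47e+07 = 2.075e+09 m³/yr.
C = 37800/2.075e+09 = 1.822e-05 kg/m³ = 0.01822 mg/L = 18.22 µg/L.

18.2 µg/L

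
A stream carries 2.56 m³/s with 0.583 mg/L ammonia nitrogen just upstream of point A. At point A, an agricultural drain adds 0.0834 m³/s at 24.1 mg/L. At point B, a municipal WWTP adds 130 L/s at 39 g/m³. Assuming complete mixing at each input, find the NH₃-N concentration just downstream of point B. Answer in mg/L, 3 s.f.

After input A: C = (2.56·0.583 + 0.0834·24.1) / 2.643 = 1.325 mg/L.
130 L/s = 0.13 m³/s.
After input B: C = (2.643·1.325 + 0.13·39) / 2.773 = 3.091 mg/L.

3.09 mg/L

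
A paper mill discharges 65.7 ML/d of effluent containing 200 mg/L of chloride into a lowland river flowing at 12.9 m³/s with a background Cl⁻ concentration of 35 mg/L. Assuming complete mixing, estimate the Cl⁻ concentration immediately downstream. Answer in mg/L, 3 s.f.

44.2 mg/L

65.7 ML/d = 0.7604 m³/s.
By mass balance at complete mixing, C = (0.7604·200 + 12.9·35) / (0.7604 + 12.9) = 603.6/13.66 = 44.18 mg/L.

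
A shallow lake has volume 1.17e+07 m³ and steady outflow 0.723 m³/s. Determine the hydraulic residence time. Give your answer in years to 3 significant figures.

0.513 yr

Q = 0.723 m³/s × 3.156e+07 s/yr = 2.282e+07 m³/yr.
Hydraulic residence time τ = V/Q = 1.17e+07/2.282e+07 = 0.5128 yr.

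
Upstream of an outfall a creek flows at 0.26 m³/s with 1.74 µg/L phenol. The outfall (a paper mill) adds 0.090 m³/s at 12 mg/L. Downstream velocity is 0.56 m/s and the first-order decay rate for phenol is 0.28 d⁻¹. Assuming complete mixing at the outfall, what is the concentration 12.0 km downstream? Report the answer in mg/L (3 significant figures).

1.74 µg/L = 0.00174 mg/L.
After complete mixing, C₀ = (0.09·12 + 0.26·0.00174) / 0.35 = 3.087 mg/L.
Travel time t = 1.2e+04 m / 0.56 m/s = 2.143e+04 s = 0.248 d.
C = 3.087·exp(−0.28·0.248) = 3.087·0.9329 = 2.88 mg/L.

2.88 mg/L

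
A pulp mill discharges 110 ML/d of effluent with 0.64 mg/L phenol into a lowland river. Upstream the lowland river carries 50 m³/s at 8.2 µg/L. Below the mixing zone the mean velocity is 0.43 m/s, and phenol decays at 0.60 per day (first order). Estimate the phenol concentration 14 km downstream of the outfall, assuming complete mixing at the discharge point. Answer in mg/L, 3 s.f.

110 ML/d = 1.273 m³/s.
8.2 µg/L = 0.0082 mg/L.
After complete mixing, C₀ = (1.273·0.64 + 50·0.0082) / 51.27 = 0.02389 mg/L.
Travel time t = 1.4e+04 m / 0.43 m/s = 3.256e+04 s = 0.3768 d.
C = 0.02389·exp(−0.60·0.3768) = 0.02389·0.7976 = 0.01905 mg/L.

0.0191 mg/L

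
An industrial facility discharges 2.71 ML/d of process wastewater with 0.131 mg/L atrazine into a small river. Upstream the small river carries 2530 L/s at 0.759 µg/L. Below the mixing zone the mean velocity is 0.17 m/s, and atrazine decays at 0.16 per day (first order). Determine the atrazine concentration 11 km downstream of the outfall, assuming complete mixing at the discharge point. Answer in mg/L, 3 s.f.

0.00209 mg/L

2.71 ML/d = 0.03137 m³/s.
2530 L/s = 2.53 m³/s.
0.759 µg/L = 0.000759 mg/L.
After complete mixing, C₀ = (0.03137·0.131 + 2.53·0.000759) / 2.561 = 0.002354 mg/L.
Travel time t = 1.1e+04 m / 0.17 m/s = 6.471e+04 s = 0.7489 d.
C = 0.002354·exp(−0.16·0.7489) = 0.002354·0.8871 = 0.002088 mg/L.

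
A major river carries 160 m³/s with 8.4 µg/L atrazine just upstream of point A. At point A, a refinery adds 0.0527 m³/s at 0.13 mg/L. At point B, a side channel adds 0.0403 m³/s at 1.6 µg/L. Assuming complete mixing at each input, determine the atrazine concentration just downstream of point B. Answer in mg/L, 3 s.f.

0.00844 mg/L

8.4 µg/L = 0.0084 mg/L.
After input A: C = (160·0.0084 + 0.0527·0.13) / 160.1 = 0.00844 mg/L.
1.6 µg/L = 0.0016 mg/L.
After input B: C = (160.1·0.00844 + 0.0403·0.0016) / 160.1 = 0.008438 mg/L.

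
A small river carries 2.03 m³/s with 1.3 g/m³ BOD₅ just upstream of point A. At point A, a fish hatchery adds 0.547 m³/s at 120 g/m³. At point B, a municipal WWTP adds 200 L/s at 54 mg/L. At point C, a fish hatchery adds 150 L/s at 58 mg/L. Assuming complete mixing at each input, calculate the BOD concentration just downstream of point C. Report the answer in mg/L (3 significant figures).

30.0 mg/L

After input A: C = (2.03·1.3 + 0.547·120) / 2.577 = 26.5 mg/L.
200 L/s = 0.2 m³/s.
After input B: C = (2.577·26.5 + 0.2·54) / 2.777 = 28.48 mg/L.
150 L/s = 0.15 m³/s.
After input C: C = (2.777·28.48 + 0.15·58) / 2.927 = 29.99 mg/L.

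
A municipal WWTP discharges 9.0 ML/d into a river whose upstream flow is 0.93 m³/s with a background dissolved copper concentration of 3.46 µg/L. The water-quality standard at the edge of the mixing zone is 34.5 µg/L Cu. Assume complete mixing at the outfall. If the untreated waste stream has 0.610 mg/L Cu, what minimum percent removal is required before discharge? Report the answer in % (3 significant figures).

48.9 %

9.0 ML/d = 0.1042 m³/s.
3.46 µg/L = 0.00346 mg/L.
34.5 µg/L = 0.0345 mg/L.
Mass balance: 0.0345·1.034 = 0.1042·Cₑ + 0.93·0.00346.
Cₑ = (0.03568 − 0.003218) / 0.1042 = 0.3116 mg/L.
Required removal = 1 − 0.3116/0.610 = 48.91 %.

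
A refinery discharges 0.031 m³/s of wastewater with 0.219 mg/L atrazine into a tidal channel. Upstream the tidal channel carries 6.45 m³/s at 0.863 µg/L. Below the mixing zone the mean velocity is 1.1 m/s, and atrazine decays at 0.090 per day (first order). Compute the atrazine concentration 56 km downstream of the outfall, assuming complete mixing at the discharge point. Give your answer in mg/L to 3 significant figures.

0.863 µg/L = 0.000863 mg/L.
After complete mixing, C₀ = (0.031·0.219 + 6.45·0.000863) / 6.481 = 0.001906 mg/L.
Travel time t = 5.6e+04 m / 1.1 m/s = 5.091e+04 s = 0.5892 d.
C = 0.001906·exp(−0.090·0.5892) = 0.001906·0.9484 = 0.001808 mg/L.

0.00181 mg/L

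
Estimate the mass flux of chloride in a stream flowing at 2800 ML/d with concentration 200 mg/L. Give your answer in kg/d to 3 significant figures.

560000 kg/d

2800 ML/d = 32.41 m³/s.
Mass flux = Q·C = 32.41 m³/s × 200 g/m³ = 6481 g/s.
= 6481 g/s × 86.4 = 5.6e+05 kg/d.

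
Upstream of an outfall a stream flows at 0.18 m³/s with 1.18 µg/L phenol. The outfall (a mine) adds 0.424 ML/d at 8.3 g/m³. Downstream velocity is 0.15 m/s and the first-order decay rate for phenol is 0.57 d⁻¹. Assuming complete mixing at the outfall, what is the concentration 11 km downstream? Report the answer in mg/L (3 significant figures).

0.136 mg/L

0.424 ML/d = 0.004907 m³/s.
1.18 µg/L = 0.00118 mg/L.
After complete mixing, C₀ = (0.004907·8.3 + 0.18·0.00118) / 0.1849 = 0.2214 mg/L.
Travel time t = 1.1e+04 m / 0.15 m/s = 7.333e+04 s = 0.8488 d.
C = 0.2214·exp(−0.57·0.8488) = 0.2214·0.6164 = 0.1365 mg/L.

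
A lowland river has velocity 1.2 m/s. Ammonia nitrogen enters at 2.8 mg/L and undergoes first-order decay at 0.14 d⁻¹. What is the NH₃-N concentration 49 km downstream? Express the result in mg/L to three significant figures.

2.62 mg/L

Travel time t = 49 km / 1.2 m/s = 4.9e+04/1.2 = 4.083e+04 s = 0.4726 d.
First-order decay: C = 2.8·exp(−0.14·0.4726) = 2.8·0.936 = 2.621 mg/L.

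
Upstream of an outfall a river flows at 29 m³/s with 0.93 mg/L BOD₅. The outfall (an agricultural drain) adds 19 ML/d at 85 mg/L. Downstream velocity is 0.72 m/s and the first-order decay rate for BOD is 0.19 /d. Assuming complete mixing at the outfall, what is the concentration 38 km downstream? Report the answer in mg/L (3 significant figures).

1.39 mg/L

19 ML/d = 0.2199 m³/s.
After complete mixing, C₀ = (0.2199·85 + 29·0.93) / 29.22 = 1.563 mg/L.
Travel time t = 3.8e+04 m / 0.72 m/s = 5.278e+04 s = 0.6109 d.
C = 1.563·exp(−0.19·0.6109) = 1.563·0.8904 = 1.391 mg/L.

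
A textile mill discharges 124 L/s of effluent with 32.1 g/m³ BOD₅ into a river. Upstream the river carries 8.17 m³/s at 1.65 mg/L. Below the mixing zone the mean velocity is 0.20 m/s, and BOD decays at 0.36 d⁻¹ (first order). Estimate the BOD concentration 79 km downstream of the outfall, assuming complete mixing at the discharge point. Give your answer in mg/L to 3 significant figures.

0.406 mg/L

124 L/s = 0.124 m³/s.
After complete mixing, C₀ = (0.124·32.1 + 8.17·1.65) / 8.294 = 2.105 mg/L.
Travel time t = 7.9e+04 m / 0.20 m/s = 3.95e+05 s = 4.572 d.
C = 2.105·exp(−0.36·4.572) = 2.105·0.1929 = 0.406 mg/L.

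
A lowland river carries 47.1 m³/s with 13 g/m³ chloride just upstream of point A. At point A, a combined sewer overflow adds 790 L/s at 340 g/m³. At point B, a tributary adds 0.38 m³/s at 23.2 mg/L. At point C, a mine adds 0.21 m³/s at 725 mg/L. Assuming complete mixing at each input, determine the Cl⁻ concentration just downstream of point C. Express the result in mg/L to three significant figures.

21.5 mg/L

790 L/s = 0.79 m³/s.
After input A: C = (47.1·13 + 0.79·340) / 47.89 = 18.39 mg/L.
After input B: C = (47.89·18.39 + 0.38·23.2) / 48.27 = 18.43 mg/L.
After input C: C = (48.27·18.43 + 0.21·725) / 48.48 = 21.49 mg/L.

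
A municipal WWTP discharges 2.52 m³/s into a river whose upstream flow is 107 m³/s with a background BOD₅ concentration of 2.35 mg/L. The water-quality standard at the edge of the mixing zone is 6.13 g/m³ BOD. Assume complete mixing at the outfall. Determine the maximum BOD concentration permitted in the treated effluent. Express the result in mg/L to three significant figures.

Mass balance: 6.13·109.5 = 2.52·Cₑ + 107·2.35.
Cₑ = (671.4 − 251.5) / 2.52 = 166.6 mg/L.

167 mg/L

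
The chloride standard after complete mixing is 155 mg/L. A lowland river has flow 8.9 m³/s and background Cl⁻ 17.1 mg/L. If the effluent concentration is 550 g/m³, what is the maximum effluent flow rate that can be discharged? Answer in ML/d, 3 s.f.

Mass balance at complete mixing: C_std·(Q_w + Q_r) = Q_w·C_e + Q_r·C_b.
Rearranging, Q_w = Q_r·(C_std − C_b)/(C_e − C_std) = 8.9·(155 − 17.1) / (550 − 155) = 3.107 m³/s.
= 268.5 ML/d.

268 ML/d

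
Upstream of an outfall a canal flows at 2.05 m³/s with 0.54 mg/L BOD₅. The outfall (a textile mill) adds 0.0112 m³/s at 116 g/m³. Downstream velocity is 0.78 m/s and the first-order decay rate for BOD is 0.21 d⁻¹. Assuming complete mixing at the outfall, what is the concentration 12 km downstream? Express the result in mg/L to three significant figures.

1.12 mg/L

After complete mixing, C₀ = (0.0112·116 + 2.05·0.54) / 2.061 = 1.167 mg/L.
Travel time t = 1.2e+04 m / 0.78 m/s = 1.538e+04 s = 0.1781 d.
C = 1.167·exp(−0.21·0.1781) = 1.167·0.9633 = 1.125 mg/L.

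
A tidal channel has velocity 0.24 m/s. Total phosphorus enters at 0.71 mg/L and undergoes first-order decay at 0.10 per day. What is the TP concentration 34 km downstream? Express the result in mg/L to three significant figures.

0.603 mg/L

Travel time t = 34 km / 0.24 m/s = 3.4e+04/0.24 = 1.417e+05 s = 1.64 d.
First-order decay: C = 0.71·exp(−0.10·1.64) = 0.71·0.8488 = 0.6026 mg/L.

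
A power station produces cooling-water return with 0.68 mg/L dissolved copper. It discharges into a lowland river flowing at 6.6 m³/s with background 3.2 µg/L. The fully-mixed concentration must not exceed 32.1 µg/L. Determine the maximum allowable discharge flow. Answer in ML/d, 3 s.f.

3.2 µg/L = 0.0032 mg/L.
32.1 µg/L = 0.0321 mg/L.
Mass balance at complete mixing: C_std·(Q_w + Q_r) = Q_w·C_e + Q_r·C_b.
Rearranging, Q_w = Q_r·(C_std − C_b)/(C_e − C_std) = 6.6·(0.0321 − 0.0032) / (0.68 − 0.0321) = 0.2944 m³/s.
= 25.44 ML/d.

25.4 ML/d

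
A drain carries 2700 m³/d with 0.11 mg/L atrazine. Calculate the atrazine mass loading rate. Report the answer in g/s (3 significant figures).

2700 m³/d = 0.03125 m³/s.
Mass flux = Q·C = 0.03125 m³/s × 0.11 g/m³ = 0.003438 g/s.

0.00344 g/s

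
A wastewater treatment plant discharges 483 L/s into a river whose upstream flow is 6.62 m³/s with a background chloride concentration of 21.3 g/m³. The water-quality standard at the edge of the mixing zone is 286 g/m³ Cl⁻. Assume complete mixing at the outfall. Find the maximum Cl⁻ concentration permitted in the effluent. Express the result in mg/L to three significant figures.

483 L/s = 0.483 m³/s.
Mass balance: 286·7.103 = 0.483·Cₑ + 6.62·21.3.
Cₑ = (2031 − 141) / 0.483 = 3914 mg/L.

3910 mg/L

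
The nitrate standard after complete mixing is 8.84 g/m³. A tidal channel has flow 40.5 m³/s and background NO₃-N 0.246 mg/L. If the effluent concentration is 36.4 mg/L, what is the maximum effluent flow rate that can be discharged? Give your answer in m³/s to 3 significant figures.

12.6 m³/s

Mass balance at complete mixing: C_std·(Q_w + Q_r) = Q_w·C_e + Q_r·C_b.
Rearranging, Q_w = Q_r·(C_std − C_b)/(C_e − C_std) = 40.5·(8.84 − 0.246) / (36.4 − 8.84) = 12.63 m³/s.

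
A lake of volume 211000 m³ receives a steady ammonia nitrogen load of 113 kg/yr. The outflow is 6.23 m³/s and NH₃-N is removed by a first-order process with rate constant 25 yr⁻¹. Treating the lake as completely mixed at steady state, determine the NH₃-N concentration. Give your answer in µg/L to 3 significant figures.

Outflow Q = 6.23 m³/s × 3.156e+07 s/yr = 1.966e+08 m³/yr.
Steady-state CSTR mass balance: W = Q·C + k·V·C, so C = W/(Q + kV).
Q + kV = 1.966e+08 + 25·211000 = 2.019e+08 m³/yr.
C = 113/2.019e+08 = 5.597e-07 kg/m³ = 0.0005597 mg/L = 0.5597 µg/L.

0.560 µg/L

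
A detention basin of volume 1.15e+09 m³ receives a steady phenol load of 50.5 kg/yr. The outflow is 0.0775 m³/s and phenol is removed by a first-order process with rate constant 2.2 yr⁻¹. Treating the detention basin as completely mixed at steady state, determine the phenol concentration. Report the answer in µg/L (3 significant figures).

0.0199 µg/L

Outflow Q = 0.0775 m³/s × 3.156e+07 s/yr = 2.446e+06 m³/yr.
Steady-state CSTR mass balance: W = Q·C + k·V·C, so C = W/(Q + kV).
Q + kV = 2.446e+06 + 2.2·1.15e+09 = 2.532e+09 m³/yr.
C = 50.5/2.532e+09 = 1.994e-08 kg/m³ = 1.994e-05 mg/L = 0.01994 µg/L.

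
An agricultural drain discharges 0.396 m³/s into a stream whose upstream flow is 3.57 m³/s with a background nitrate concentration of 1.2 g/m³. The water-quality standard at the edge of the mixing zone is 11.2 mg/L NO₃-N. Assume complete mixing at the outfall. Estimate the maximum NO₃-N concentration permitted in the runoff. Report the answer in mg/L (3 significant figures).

101 mg/L

Mass balance: 11.2·3.966 = 0.396·Cₑ + 3.57·1.2.
Cₑ = (44.42 − 4.284) / 0.396 = 101.4 mg/L.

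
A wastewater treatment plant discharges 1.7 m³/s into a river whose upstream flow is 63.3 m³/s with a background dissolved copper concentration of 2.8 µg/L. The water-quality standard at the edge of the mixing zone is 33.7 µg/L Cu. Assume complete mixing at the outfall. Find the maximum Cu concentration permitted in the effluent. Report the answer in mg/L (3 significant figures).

1.18 mg/L

2.8 µg/L = 0.0028 mg/L.
33.7 µg/L = 0.0337 mg/L.
Mass balance: 0.0337·65 = 1.7·Cₑ + 63.3·0.0028.
Cₑ = (2.191 − 0.1772) / 1.7 = 1.184 mg/L.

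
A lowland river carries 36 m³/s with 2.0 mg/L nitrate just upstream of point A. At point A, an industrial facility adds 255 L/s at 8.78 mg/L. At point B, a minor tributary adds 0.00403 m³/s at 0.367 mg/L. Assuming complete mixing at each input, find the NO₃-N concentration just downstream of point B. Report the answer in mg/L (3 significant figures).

2.05 mg/L

255 L/s = 0.255 m³/s.
After input A: C = (36·2 + 0.255·8.78) / 36.26 = 2.048 mg/L.
After input B: C = (36.26·2.048 + 0.00403·0.367) / 36.26 = 2.048 mg/L.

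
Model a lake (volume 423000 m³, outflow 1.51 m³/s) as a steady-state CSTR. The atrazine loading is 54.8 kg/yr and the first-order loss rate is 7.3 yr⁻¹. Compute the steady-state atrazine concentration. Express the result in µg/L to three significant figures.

1.08 µg/L

Outflow Q = 1.51 m³/s × 3.156e+07 s/yr = 4.765e+07 m³/yr.
Steady-state CSTR mass balance: W = Q·C + k·V·C, so C = W/(Q + kV).
Q + kV = 4.765e+07 + 7.3·423000 = 5.074e+07 m³/yr.
C = 54.8/5.074e+07 = 1.08e-06 kg/m³ = 0.00108 mg/L = 1.08 µg/L.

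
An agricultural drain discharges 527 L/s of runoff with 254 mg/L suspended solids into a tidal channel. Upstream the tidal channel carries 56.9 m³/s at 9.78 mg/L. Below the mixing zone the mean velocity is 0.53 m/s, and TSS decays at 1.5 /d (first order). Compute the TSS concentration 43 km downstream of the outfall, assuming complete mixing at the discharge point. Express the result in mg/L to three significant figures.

2.94 mg/L

527 L/s = 0.527 m³/s.
After complete mixing, C₀ = (0.527·254 + 56.9·9.78) / 57.43 = 12.02 mg/L.
Travel time t = 4.3e+04 m / 0.53 m/s = 8.113e+04 s = 0.939 d.
C = 12.02·exp(−1.5·0.939) = 12.02·0.2445 = 2.939 mg/L.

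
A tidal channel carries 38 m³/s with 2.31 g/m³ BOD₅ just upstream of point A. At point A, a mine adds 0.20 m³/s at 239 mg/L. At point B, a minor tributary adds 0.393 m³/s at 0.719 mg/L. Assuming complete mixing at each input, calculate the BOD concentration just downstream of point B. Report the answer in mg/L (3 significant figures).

3.52 mg/L

After input A: C = (38·2.31 + 0.2·239) / 38.2 = 3.549 mg/L.
After input B: C = (38.2·3.549 + 0.393·0.719) / 38.59 = 3.52 mg/L.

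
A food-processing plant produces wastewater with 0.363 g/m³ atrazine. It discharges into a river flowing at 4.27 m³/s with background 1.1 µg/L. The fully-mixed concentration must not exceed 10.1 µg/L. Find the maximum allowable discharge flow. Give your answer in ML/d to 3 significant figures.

1.1 µg/L = 0.0011 mg/L.
10.1 µg/L = 0.0101 mg/L.
Mass balance at complete mixing: C_std·(Q_w + Q_r) = Q_w·C_e + Q_r·C_b.
Rearranging, Q_w = Q_r·(C_std − C_b)/(C_e − C_std) = 4.27·(0.0101 − 0.0011) / (0.363 − 0.0101) = 0.1089 m³/s.
= 9.409 ML/d.

9.41 ML/d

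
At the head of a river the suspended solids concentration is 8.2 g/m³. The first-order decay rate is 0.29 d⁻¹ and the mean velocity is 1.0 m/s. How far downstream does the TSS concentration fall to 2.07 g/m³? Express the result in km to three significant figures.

410 km

From C = C₀·e^(−kt), t = ln(C₀/C)/k = ln(8.2/2.07)/0.29 = 1.377/0.29 = 4.747 d.
Distance = v·t = 1.0 m/s × 4.101e+05 s = 4.101e+05 m = 410.1 km.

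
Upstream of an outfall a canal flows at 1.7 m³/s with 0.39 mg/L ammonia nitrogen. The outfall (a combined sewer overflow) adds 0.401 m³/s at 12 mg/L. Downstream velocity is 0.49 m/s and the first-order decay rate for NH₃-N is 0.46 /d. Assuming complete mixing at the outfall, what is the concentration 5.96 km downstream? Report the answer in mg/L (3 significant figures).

After complete mixing, C₀ = (0.401·12 + 1.7·0.39) / 2.101 = 2.606 mg/L.
Travel time t = 5960 m / 0.49 m/s = 1.216e+04 s = 0.1408 d.
C = 2.606·exp(−0.46·0.1408) = 2.606·0.9373 = 2.442 mg/L.

2.44 mg/L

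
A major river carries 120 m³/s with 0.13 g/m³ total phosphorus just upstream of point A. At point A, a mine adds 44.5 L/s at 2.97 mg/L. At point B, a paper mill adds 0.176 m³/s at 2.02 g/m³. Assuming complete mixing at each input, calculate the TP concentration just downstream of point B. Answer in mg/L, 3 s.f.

0.134 mg/L

44.5 L/s = 0.0445 m³/s.
After input A: C = (120·0.13 + 0.0445·2.97) / 120 = 0.1311 mg/L.
After input B: C = (120·0.1311 + 0.176·2.02) / 120.2 = 0.1338 mg/L.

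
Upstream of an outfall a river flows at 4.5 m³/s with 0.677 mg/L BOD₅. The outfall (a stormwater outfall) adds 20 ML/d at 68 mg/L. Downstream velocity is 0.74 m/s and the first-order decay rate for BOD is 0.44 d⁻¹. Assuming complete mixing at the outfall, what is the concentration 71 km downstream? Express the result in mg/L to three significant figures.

20 ML/d = 0.2315 m³/s.
After complete mixing, C₀ = (0.2315·68 + 4.5·0.677) / 4.731 = 3.971 mg/L.
Travel time t = 7.1e+04 m / 0.74 m/s = 9.595e+04 s = 1.11 d.
C = 3.971·exp(−0.44·1.11) = 3.971·0.6135 = 2.436 mg/L.

2.44 mg/L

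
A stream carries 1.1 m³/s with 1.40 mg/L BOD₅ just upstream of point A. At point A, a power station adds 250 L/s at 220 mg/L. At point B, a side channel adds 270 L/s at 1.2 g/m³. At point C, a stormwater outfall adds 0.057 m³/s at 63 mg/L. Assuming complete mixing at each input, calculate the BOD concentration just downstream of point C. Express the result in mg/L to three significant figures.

36.0 mg/L

250 L/s = 0.25 m³/s.
After input A: C = (1.1·1.4 + 0.25·220) / 1.35 = 41.88 mg/L.
270 L/s = 0.27 m³/s.
After input B: C = (1.35·41.88 + 0.27·1.2) / 1.62 = 35.1 mg/L.
After input C: C = (1.62·35.1 + 0.057·63) / 1.677 = 36.05 mg/L.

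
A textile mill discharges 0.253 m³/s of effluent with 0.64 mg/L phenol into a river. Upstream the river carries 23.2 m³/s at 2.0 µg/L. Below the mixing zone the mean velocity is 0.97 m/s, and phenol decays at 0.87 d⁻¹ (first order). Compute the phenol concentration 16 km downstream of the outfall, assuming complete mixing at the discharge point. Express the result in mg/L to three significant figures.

2.0 µg/L = 0.002 mg/L.
After complete mixing, C₀ = (0.253·0.64 + 23.2·0.002) / 23.45 = 0.008882 mg/L.
Travel time t = 1.6e+04 m / 0.97 m/s = 1.649e+04 s = 0.1909 d.
C = 0.008882·exp(−0.87·0.1909) = 0.008882·0.847 = 0.007523 mg/L.

0.00752 mg/L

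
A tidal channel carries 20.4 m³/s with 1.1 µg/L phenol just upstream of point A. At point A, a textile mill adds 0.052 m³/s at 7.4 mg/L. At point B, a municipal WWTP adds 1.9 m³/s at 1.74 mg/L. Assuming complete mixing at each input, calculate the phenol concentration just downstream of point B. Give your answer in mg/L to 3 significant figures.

1.1 µg/L = 0.0011 mg/L.
After input A: C = (20.4·0.0011 + 0.052·7.4) / 20.45 = 0.01991 mg/L.
After input B: C = (20.45·0.01991 + 1.9·1.74) / 22.35 = 0.1661 mg/L.

0.166 mg/L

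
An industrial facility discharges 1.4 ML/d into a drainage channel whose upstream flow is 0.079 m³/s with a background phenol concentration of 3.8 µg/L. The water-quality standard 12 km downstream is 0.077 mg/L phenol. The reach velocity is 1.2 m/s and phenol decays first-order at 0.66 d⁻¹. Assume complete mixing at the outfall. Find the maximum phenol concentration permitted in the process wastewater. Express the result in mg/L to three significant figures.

1.4 ML/d = 0.0162 m³/s.
3.8 µg/L = 0.0038 mg/L.
Travel time to the compliance point: t = 1.2e+04/1.2 = 1e+04 s = 0.1157 d; decay factor exp(−0.66·0.1157) = 0.9265.
So the concentration just after mixing may be at most 0.077/0.9265 = 0.08311 mg/L.
Mass balance: 0.08311·0.0952 = 0.0162·Cₑ + 0.079·0.0038.
Cₑ = (0.007913 − 0.0003002) / 0.0162 = 0.4698 mg/L.

0.470 mg/L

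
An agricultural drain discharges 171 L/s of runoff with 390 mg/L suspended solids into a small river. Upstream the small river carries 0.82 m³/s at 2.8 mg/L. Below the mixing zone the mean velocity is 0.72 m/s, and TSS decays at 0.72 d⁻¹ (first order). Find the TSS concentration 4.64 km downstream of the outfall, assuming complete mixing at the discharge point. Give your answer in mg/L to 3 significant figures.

171 L/s = 0.171 m³/s.
After complete mixing, C₀ = (0.171·390 + 0.82·2.8) / 0.991 = 69.61 mg/L.
Travel time t = 4640 m / 0.72 m/s = 6444 s = 0.07459 d.
C = 69.61·exp(−0.72·0.07459) = 69.61·0.9477 = 65.97 mg/L.

66.0 mg/L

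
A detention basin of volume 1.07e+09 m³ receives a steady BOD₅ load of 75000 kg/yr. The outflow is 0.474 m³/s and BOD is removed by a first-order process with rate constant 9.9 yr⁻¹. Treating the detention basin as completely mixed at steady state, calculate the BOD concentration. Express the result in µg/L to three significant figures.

Outflow Q = 0.474 m³/s × 3.156e+07 s/yr = 1.496e+07 m³/yr.
Steady-state CSTR mass balance: W = Q·C + k·V·C, so C = W/(Q + kV).
Q + kV = 1.496e+07 + 9.9·1.07e+09 = 1.061e+10 m³/yr.
C = 75000/1.061e+10 = 7.07e-06 kg/m³ = 0.00707 mg/L = 7.07 µg/L.

7.07 µg/L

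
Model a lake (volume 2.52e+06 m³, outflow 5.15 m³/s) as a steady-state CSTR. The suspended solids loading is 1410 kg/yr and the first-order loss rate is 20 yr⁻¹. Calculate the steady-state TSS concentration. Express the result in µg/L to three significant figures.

Outflow Q = 5.15 m³/s × 3.156e+07 s/yr = 1.625e+08 m³/yr.
Steady-state CSTR mass balance: W = Q·C + k·V·C, so C = W/(Q + kV).
Q + kV = 1.625e+08 + 20·2.52e+06 = 2.129e+08 m³/yr.
C = 1410/2.129e+08 = 6.622e-06 kg/m³ = 0.006622 mg/L = 6.622 µg/L.

6.62 µg/L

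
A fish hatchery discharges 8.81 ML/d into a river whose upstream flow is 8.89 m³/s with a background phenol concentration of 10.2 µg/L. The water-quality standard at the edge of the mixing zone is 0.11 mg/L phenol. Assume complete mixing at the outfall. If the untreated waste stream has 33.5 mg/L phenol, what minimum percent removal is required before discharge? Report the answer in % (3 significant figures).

73.7 %

8.81 ML/d = 0.102 m³/s.
10.2 µg/L = 0.0102 mg/L.
Mass balance: 0.11·8.992 = 0.102·Cₑ + 8.89·0.0102.
Cₑ = (0.9891 − 0.09068) / 0.102 = 8.811 mg/L.
Required removal = 1 − 8.811/33.5 = 73.7 %.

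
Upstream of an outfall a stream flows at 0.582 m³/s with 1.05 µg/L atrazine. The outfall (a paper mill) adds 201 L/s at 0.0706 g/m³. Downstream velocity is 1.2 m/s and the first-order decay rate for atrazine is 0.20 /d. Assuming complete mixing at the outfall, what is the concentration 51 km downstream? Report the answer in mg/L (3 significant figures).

0.0171 mg/L

201 L/s = 0.201 m³/s.
1.05 µg/L = 0.00105 mg/L.
After complete mixing, C₀ = (0.201·0.0706 + 0.582·0.00105) / 0.783 = 0.0189 mg/L.
Travel time t = 5.1e+04 m / 1.2 m/s = 4.25e+04 s = 0.4919 d.
C = 0.0189·exp(−0.20·0.4919) = 0.0189·0.9063 = 0.01713 mg/L.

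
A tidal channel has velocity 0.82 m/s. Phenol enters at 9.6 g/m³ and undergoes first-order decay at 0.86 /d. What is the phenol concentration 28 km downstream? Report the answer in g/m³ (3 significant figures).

Travel time t = 28 km / 0.82 m/s = 2.8e+04/0.82 = 3.415e+04 s = 0.3952 d.
First-order decay: C = 9.6·exp(−0.86·0.3952) = 9.6·0.7119 = 6.834 g/m³.

6.83 g/m³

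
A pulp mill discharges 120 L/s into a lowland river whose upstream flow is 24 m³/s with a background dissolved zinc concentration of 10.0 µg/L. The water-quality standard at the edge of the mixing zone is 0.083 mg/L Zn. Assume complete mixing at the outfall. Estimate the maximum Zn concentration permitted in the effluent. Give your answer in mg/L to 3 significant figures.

14.7 mg/L

120 L/s = 0.12 m³/s.
10.0 µg/L = 0.01 mg/L.
Mass balance: 0.083·24.12 = 0.12·Cₑ + 24·0.01.
Cₑ = (2.002 − 0.24) / 0.12 = 14.68 mg/L.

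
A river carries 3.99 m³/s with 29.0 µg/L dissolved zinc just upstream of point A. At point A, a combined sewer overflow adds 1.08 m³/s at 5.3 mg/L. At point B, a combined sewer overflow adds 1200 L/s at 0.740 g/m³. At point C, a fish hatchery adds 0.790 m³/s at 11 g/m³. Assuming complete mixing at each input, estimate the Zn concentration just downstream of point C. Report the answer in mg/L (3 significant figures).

29.0 µg/L = 0.029 mg/L.
After input A: C = (3.99·0.029 + 1.08·5.3) / 5.07 = 1.152 mg/L.
1200 L/s = 1.2 m³/s.
After input B: C = (5.07·1.152 + 1.2·0.74) / 6.27 = 1.073 mg/L.
After input C: C = (6.27·1.073 + 0.79·11) / 7.06 = 2.184 mg/L.

2.18 mg/L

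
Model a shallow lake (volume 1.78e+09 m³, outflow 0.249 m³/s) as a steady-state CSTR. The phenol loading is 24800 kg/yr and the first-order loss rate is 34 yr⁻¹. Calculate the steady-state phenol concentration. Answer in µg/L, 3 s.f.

Outflow Q = 0.249 m³/s × 3.156e+07 s/yr = 7.858e+06 m³/yr.
Steady-state CSTR mass balance: W = Q·C + k·V·C, so C = W/(Q + kV).
Q + kV = 7.858e+06 + 34·1.78e+09 = 6.053e+10 m³/yr.
C = 24800/6.053e+10 = 4.097e-07 kg/m³ = 0.0004097 mg/L = 0.4097 µg/L.

0.410 µg/L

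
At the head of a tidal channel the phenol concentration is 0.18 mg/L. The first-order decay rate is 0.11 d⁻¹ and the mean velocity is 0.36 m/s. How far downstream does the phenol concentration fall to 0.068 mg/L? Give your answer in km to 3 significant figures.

275 km

From C = C₀·e^(−kt), t = ln(C₀/C)/k = ln(0.18/0.068)/0.11 = 0.9734/0.11 = 8.85 d.
Distance = v·t = 0.36 m/s × 7.646e+05 s = 2.753e+05 m = 275.3 km.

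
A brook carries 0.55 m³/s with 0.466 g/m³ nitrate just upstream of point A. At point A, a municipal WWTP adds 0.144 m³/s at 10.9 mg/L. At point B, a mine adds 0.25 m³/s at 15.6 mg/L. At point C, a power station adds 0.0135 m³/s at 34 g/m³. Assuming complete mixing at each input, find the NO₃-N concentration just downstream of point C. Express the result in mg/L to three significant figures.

6.46 mg/L

After input A: C = (0.55·0.466 + 0.144·10.9) / 0.694 = 2.631 mg/L.
After input B: C = (0.694·2.631 + 0.25·15.6) / 0.944 = 6.066 mg/L.
After input C: C = (0.944·6.066 + 0.0135·34) / 0.9575 = 6.459 mg/L.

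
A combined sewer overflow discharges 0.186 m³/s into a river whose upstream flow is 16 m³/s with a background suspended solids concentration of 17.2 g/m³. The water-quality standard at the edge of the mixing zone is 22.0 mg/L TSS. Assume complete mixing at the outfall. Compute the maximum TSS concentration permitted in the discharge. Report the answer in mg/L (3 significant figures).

Mass balance: 22·16.19 = 0.186·Cₑ + 16·17.2.
Cₑ = (356.1 − 275.2) / 0.186 = 434.9 mg/L.

435 mg/L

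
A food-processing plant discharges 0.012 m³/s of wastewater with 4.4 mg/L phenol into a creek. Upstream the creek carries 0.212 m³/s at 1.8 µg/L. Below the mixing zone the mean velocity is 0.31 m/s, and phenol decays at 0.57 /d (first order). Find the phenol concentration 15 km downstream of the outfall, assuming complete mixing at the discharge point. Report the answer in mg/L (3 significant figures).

0.173 mg/L

1.8 µg/L = 0.0018 mg/L.
After complete mixing, C₀ = (0.012·4.4 + 0.212·0.0018) / 0.224 = 0.2374 mg/L.
Travel time t = 1.5e+04 m / 0.31 m/s = 4.839e+04 s = 0.56 d.
C = 0.2374·exp(−0.57·0.56) = 0.2374·0.7267 = 0.1725 mg/L.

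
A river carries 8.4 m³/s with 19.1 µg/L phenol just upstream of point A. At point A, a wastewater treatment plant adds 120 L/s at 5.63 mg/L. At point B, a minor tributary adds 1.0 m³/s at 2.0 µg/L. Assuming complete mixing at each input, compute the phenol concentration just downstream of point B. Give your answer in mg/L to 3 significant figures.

19.1 µg/L = 0.0191 mg/L.
120 L/s = 0.12 m³/s.
After input A: C = (8.4·0.0191 + 0.12·5.63) / 8.52 = 0.09813 mg/L.
2.0 µg/L = 0.002 mg/L.
After input B: C = (8.52·0.09813 + 1·0.002) / 9.52 = 0.08803 mg/L.

0.0880 mg/L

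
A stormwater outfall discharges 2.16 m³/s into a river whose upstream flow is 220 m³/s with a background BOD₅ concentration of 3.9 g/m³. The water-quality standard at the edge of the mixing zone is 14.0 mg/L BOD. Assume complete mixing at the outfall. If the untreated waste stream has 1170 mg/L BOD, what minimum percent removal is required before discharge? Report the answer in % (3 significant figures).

Mass balance: 14·222.2 = 2.16·Cₑ + 220·3.9.
Cₑ = (3110 − 858) / 2.16 = 1043 mg/L.
Required removal = 1 − 1043/1170 = 10.88 %.

10.9 %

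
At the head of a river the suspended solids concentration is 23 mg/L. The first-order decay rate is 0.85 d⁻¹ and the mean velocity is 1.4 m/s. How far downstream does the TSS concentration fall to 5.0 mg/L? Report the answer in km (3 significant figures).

From C = C₀·e^(−kt), t = ln(C₀/C)/k = ln(23/5.0)/0.85 = 1.526/0.85 = 1.795 d.
Distance = v·t = 1.4 m/s × 1.551e+05 s = 2.172e+05 m = 217.2 km.

217 km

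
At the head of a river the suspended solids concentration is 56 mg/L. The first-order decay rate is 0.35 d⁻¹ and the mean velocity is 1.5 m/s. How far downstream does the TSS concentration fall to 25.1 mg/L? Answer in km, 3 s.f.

From C = C₀·e^(−kt), t = ln(C₀/C)/k = ln(56/25.1)/0.35 = 0.8025/0.35 = 2.293 d.
Distance = v·t = 1.5 m/s × 1.981e+05 s = 2.971e+05 m = 297.1 km.

297 km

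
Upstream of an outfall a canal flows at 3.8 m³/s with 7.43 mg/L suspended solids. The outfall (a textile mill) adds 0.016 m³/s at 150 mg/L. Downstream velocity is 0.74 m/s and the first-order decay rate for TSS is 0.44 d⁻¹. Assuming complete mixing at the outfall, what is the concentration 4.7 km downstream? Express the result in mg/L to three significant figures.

After complete mixing, C₀ = (0.016·150 + 3.8·7.43) / 3.816 = 8.028 mg/L.
Travel time t = 4700 m / 0.74 m/s = 6351 s = 0.07351 d.
C = 8.028·exp(−0.44·0.07351) = 8.028·0.9682 = 7.772 mg/L.

7.77 mg/L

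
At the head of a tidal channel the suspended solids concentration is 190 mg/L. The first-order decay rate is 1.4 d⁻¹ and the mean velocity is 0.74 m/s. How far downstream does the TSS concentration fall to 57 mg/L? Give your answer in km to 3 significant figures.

From C = C₀·e^(−kt), t = ln(C₀/C)/k = ln(190/57)/1.4 = 1.204/1.4 = 0.86 d.
Distance = v·t = 0.74 m/s × 7.43e+04 s = 5.498e+04 m = 54.98 km.

55.0 km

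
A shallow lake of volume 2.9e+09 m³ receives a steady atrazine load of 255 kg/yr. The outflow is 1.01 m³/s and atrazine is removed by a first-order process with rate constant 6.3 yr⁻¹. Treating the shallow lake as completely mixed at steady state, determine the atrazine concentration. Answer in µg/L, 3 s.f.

Outflow Q = 1.01 m³/s × 3.156e+07 s/yr = 3.187e+07 m³/yr.
Steady-state CSTR mass balance: W = Q·C + k·V·C, so C = W/(Q + kV).
Q + kV = 3.187e+07 + 6.3·2.9e+09 = 1.83e+10 m³/yr.
C = 255/1.83e+10 = 1.393e-08 kg/m³ = 1.393e-05 mg/L = 0.01393 µg/L.

0.0139 µg/L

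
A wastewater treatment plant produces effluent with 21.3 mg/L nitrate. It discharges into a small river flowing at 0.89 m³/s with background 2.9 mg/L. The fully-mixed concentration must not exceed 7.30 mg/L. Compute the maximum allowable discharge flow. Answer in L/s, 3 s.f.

280 L/s

Mass balance at complete mixing: C_std·(Q_w + Q_r) = Q_w·C_e + Q_r·C_b.
Rearranging, Q_w = Q_r·(C_std − C_b)/(C_e − C_std) = 0.89·(7.3 − 2.9) / (21.3 − 7.3) = 0.2797 m³/s.
= 279.7 L/s.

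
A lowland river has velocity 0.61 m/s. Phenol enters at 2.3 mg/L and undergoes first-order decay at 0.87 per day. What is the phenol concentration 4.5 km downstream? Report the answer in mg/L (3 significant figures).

2.14 mg/L

Travel time t = 4.5 km / 0.61 m/s = 4500/0.61 = 7377 s = 0.08538 d.
First-order decay: C = 2.3·exp(−0.87·0.08538) = 2.3·0.9284 = 2.135 mg/L.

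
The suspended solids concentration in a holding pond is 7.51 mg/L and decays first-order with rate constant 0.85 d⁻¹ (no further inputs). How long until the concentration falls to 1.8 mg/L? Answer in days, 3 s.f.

t = ln(C₀/C)/k = ln(7.51/1.8)/0.85 = 1.428/0.85 = 1.681 d.

1.68 d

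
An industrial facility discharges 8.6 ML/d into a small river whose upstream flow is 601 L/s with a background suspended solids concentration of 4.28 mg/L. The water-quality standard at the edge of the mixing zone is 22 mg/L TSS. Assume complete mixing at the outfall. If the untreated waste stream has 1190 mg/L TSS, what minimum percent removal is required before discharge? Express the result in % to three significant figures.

8.6 ML/d = 0.09954 m³/s.
601 L/s = 0.601 m³/s.
Mass balance: 22·0.7005 = 0.09954·Cₑ + 0.601·4.28.
Cₑ = (15.41 − 2.572) / 0.09954 = 129 mg/L.
Required removal = 1 − 129/1190 = 89.16 %.

89.2 %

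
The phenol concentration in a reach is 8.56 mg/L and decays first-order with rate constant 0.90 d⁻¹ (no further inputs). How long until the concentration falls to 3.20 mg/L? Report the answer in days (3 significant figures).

t = ln(C₀/C)/k = ln(8.56/3.20)/0.90 = 0.9839/0.90 = 1.093 d.

1.09 d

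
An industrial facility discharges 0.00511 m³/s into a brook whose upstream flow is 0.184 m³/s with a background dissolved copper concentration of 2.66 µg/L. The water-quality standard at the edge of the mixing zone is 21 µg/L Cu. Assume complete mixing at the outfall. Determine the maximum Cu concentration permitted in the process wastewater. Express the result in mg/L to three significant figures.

0.681 mg/L

2.66 µg/L = 0.00266 mg/L.
21 µg/L = 0.021 mg/L.
Mass balance: 0.021·0.1891 = 0.00511·Cₑ + 0.184·0.00266.
Cₑ = (0.003971 − 0.0004894) / 0.00511 = 0.6814 mg/L.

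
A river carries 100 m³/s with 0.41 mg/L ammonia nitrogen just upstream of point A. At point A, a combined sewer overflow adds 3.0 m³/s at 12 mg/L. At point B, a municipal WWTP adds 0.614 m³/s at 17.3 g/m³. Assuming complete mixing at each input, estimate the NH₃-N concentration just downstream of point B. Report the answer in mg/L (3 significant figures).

0.846 mg/L

After input A: C = (100·0.41 + 3·12) / 103 = 0.7476 mg/L.
After input B: C = (103·0.7476 + 0.614·17.3) / 103.6 = 0.8457 mg/L.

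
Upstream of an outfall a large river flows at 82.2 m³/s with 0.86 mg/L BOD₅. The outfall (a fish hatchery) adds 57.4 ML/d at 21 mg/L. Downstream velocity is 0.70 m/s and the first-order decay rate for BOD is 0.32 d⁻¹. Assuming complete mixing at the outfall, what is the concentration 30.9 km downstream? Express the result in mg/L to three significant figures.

0.867 mg/L

57.4 ML/d = 0.6644 m³/s.
After complete mixing, C₀ = (0.6644·21 + 82.2·0.86) / 82.86 = 1.021 mg/L.
Travel time t = 3.09e+04 m / 0.70 m/s = 4.414e+04 s = 0.5109 d.
C = 1.021·exp(−0.32·0.5109) = 1.021·0.8492 = 0.8674 mg/L.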